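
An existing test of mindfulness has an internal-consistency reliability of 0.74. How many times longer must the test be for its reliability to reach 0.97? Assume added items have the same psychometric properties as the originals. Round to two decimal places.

11.36

n = 0.97(1 − 0.74) / [0.74(1 − 0.97)]
n = 0.2522 / 0.0222 ≈ 11.3604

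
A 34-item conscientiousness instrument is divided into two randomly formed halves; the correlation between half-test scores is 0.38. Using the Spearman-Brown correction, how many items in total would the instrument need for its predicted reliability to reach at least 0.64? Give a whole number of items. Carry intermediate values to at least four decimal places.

50

r_full = 2(0.38)/(1 + 0.38) = 0.5507
Solve Spearman-Brown for n: n = 0.64(1 − 0.5507) / [0.5507(1 − 0.64)] = 1.4504
Required items = 1.4504 × 34 = 49.31, so 50 items.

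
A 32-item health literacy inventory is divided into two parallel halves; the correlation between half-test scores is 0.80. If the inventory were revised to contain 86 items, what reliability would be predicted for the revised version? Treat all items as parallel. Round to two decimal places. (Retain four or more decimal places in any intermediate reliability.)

Spearman-Brown correction (n = 2): r_full = 2·0.80/(1 + 0.80) = 0.8889
Length factor from 32 to 86 items: n = 86/32 = 2.6875
r_new = n·r_full / (1 + (n − 1)·r_full) = 2.3889 / 2.5000 ≈ 0.9556

0.96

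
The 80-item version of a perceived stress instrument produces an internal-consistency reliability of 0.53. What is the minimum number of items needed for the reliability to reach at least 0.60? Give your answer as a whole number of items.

107

Rearranging the Spearman-Brown formula for n,
n = r_target (1 − r_old) / [ r_old (1 − r_target) ]
n = [0.60 × 0.47] / [0.53 × 0.40]
n = 0.2820 / 0.2120 ≈ 1.3302
1.3302 × 80 = 106.42 → 107 items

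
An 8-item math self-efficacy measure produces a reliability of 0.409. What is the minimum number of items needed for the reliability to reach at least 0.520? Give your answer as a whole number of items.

13

Rearranging the Spearman-Brown formula for n,
n = r*(1 − r) / [ r (1 − r*) ]
n = 0.520(1 − 0.409) / [0.409(1 − 0.520)]
n = 0.307320 / 0.196320 ≈ 1.5654
1.5654 × 8 = 12.52 → 13 items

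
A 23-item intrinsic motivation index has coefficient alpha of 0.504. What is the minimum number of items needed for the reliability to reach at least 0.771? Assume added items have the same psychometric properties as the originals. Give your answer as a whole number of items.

77

Rearranging the Spearman-Brown formula for n,
n = r_target (1 − r_old) / [ r_old (1 − r_target) ]
n = 0.771 × (1 − 0.504) / [ 0.504 × (1 − 0.771) ]
  = 0.382416 / 0.115416 = 3.3134
So the test needs 3.3134 × 23 ≈ 76.21 items; rounding up, 77.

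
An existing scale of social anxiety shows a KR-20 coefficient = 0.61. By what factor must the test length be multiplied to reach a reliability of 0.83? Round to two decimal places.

n = 0.83(1 − 0.61) / [0.61(1 − 0.83)]
  = 0.3237 / 0.1037 = 3.1215

3.12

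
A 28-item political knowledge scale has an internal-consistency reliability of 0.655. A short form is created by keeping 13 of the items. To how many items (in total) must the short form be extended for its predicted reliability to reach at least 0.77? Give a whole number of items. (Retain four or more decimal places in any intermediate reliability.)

First, r for the 13-item form: n = 13/28 = 0.4643, so r_13 = 0.4643·0.655/(1 + (0.4643 − 1)·0.655) = 0.4685
Length factor from the short form to reach 0.77: n' = 0.77(1 − 0.4685) / [0.4685(1 − 0.77)] ≈ 3.7980
Total items = 3.7980 × 13 = 49.37, rounded up to 50.

50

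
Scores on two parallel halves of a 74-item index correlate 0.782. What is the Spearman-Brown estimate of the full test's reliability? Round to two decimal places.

0.88

The full test is twice the length of either half (n = 2).
r_full = 2r_hh / (1 + r_hh) = 2 × 0.782 / (1 + 0.782)
r_full = 1.5640 / 1.7820 ≈ 0.8777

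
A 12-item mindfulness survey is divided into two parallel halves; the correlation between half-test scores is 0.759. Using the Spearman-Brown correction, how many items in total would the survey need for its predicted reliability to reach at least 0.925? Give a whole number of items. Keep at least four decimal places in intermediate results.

r_full = 2(0.759)/(1 + 0.759) = 0.8630
Solve Spearman-Brown for n: n = 0.925(1 − 0.8630) / [0.8630(1 − 0.925)] = 1.9579
Required items = 1.9579 × 12 = 23.49, so 24 items.

24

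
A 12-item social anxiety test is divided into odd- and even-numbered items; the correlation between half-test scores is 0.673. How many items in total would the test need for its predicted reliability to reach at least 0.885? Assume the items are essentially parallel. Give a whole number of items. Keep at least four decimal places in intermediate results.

23

r_full = 2(0.673)/(1 + 0.673) = 0.8045
Solve Spearman-Brown for n: n = 0.885(1 − 0.8045) / [0.8045(1 − 0.885)] = 1.8701
Required items = 1.8701 × 12 = 22.44, so 23 items.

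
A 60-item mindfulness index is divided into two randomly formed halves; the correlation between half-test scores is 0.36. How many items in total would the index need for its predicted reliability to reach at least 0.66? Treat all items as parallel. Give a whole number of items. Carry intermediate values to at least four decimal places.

Corrected full-test reliability: r_full = 2 × 0.36 / (1 + 0.36) ≈ 0.5294
Solve Spearman-Brown for n: n = 0.66(1 − 0.5294) / [0.5294(1 − 0.66)] = 1.7256
Items = 1.7256 × 60 ≈ 103.54 → 104

104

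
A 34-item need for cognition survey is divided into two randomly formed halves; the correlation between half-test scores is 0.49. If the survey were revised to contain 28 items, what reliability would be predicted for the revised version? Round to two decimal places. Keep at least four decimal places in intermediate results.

Full-test reliability from the split-half r: r_full = 2(0.49)/(1 + 0.49) = 0.6577
Then adjust to 28 items: n = 28/34 = 0.8235
r_new = n·r_full / (1 + (n − 1)·r_full) = 0.5416 / 0.8839 ≈ 0.6127

0.61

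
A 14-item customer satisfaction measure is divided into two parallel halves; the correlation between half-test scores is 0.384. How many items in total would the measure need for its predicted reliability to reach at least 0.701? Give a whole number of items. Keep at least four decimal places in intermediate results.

27

r_full = 2(0.384)/(1 + 0.384) = 0.5549
n = r_tgt(1 − r_full) / [r_full(1 − r_tgt)] = 0.701 × 0.4451 / (0.5549 × 0.299) ≈ 1.8806
Items = 1.8806 × 14 ≈ 26.33 → 27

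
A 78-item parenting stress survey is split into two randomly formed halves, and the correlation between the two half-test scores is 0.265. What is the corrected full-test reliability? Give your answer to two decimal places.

0.42

Each half is half the length of the full test, so the full test is n = 2 times a half.
r_full = 2r_hh / (1 + r_hh) = 2 × 0.265 / (1 + 0.265)
       = 0.5300 / 1.2650 = 0.4190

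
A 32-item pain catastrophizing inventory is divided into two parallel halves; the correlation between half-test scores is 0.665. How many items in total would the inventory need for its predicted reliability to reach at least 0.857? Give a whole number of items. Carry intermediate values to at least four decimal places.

Corrected full-test reliability: r_full = 2 × 0.665 / (1 + 0.665) ≈ 0.7988
n = r_tgt(1 − r_full) / [r_full(1 − r_tgt)] = 0.857 × 0.2012 / (0.7988 × 0.143) ≈ 1.5095
Items = 1.5095 × 32 ≈ 48.30 → 49

49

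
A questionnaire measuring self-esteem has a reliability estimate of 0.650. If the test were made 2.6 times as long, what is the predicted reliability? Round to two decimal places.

r_new = 2.6·0.650 / [1 + (2.6 − 1)·0.650]
r_new = 1.6900 / 2.0400 ≈ 0.8284

0.83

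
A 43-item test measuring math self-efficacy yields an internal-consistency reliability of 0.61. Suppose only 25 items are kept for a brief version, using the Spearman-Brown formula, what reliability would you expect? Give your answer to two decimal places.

0.48

Length ratio n = 25/43 = 0.5814
Spearman-Brown: r_new = n·r / (1 + (n − 1)·r)
r_new = 0.5814·0.61 / [1 + (0.5814 − 1)·0.61]
r_new = 0.3547 / 0.7447 ≈ 0.4763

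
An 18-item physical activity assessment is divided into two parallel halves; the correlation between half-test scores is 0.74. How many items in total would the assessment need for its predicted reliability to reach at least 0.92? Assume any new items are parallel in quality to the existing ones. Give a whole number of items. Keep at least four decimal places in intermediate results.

37

Corrected full-test reliability: r_full = 2 × 0.74 / (1 + 0.74) ≈ 0.8506
n = r_tgt(1 − r_full) / [r_full(1 − r_tgt)] = 0.92 × 0.1494 / (0.8506 × 0.08) ≈ 2.0199
Required items = 2.0199 × 18 = 36.36, so 37 items.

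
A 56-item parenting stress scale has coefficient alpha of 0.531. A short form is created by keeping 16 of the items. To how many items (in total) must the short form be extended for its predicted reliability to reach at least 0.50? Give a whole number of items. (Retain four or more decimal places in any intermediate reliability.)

50

First, r for the 16-item form: n = 16/56 = 0.2857, so r_16 = 0.2857·0.531/(1 + (0.2857 − 1)·0.531) = 0.2444
Length factor from the short form to reach 0.50: n' = 0.50(1 − 0.2444) / [0.2444(1 − 0.50)] ≈ 3.0917
Total items = 3.0917 × 16 = 49.47, rounded up to 50.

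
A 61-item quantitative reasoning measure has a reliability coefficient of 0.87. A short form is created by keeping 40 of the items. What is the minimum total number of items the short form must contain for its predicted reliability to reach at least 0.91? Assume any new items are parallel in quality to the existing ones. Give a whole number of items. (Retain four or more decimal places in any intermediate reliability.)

93

First, r for the 40-item form: n = 40/61 = 0.6557, so r_40 = 0.6557·0.87/(1 + (0.6557 − 1)·0.87) = 0.8144
Length factor from the short form to reach 0.91: n' = 0.91(1 − 0.8144) / [0.8144(1 − 0.91)] ≈ 2.3043
Total items = 2.3043 × 40 = 92.17, rounded up to 93.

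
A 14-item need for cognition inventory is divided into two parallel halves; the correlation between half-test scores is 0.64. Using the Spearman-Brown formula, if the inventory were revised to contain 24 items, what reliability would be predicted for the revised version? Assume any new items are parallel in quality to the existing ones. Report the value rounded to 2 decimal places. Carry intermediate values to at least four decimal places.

0.86

First correct the split-half correlation to full-test reliability: r_full = 2 × 0.64 / (1 + 0.64) ≈ 0.7805
Length factor from 14 to 24 items: n = 24/14 = 1.7143
r_new = n·r_full / (1 + (n − 1)·r_full) = 1.3380 / 1.5575 ≈ 0.8591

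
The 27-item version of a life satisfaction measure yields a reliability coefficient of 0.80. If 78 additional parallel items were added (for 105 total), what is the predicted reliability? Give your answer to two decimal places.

0.94

n = 105/27 = 3.8889
r_new = (3.8889 × 0.80) / (1 + (3.8889 − 1) × 0.80)
r_new = 3.1111 / 3.3111 ≈ 0.9396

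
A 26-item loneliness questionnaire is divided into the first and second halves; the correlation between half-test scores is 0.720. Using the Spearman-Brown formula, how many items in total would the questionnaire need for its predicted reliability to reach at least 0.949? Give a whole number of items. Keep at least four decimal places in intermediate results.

95

r_full = 2(0.720)/(1 + 0.720) = 0.8372
n = r_tgt(1 − r_full) / [r_full(1 − r_tgt)] = 0.949 × 0.1628 / (0.8372 × 0.051) ≈ 3.6184
Items = 3.6184 × 26 ≈ 94.08 → 95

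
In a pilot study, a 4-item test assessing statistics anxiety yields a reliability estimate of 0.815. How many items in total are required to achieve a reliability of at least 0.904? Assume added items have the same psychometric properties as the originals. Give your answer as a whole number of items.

9

n = 0.904 × (1 − 0.815) / [ 0.815 × (1 − 0.904) ]
n = 0.167240 / 0.078240 ≈ 2.1375
So the test needs 2.1375 × 4 ≈ 8.55 items; rounding up, 9.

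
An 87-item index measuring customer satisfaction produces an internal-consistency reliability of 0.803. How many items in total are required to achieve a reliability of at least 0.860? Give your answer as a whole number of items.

132

Rearranging the Spearman-Brown formula for n,
n = r*(1 − r) / [ r (1 − r*) ]
n = 0.860(1 − 0.803) / [0.803(1 − 0.860)]
  = 0.169420 / 0.112420 = 1.5070
So the test needs 1.5070 × 87 ≈ 131.11 items; rounding up, 132.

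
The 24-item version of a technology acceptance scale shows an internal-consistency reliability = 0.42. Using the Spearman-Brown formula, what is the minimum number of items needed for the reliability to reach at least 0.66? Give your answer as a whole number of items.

Rearranging the Spearman-Brown formula for n,
n = r_target (1 − r_old) / [ r_old (1 − r_target) ]
n = 0.66(1 − 0.42) / [0.42(1 − 0.66)]
n = 0.3828 / 0.1428 ≈ 2.6807
2.6807 × 24 = 64.34 → 65 items

65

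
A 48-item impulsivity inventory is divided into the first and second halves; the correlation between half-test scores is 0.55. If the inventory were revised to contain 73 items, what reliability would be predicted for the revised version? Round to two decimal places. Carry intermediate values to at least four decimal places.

0.79

First correct the split-half correlation to full-test reliability: r_full = 2 × 0.55 / (1 + 0.55) ≈ 0.7097
Then adjust to 73 items: n = 73/48 = 1.5208
r_new = n·r_full / (1 + (n − 1)·r_full) = 1.0793 / 1.3696 ≈ 0.7880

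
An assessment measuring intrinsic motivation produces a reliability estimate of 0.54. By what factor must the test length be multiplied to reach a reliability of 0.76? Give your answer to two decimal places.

Invert Spearman-Brown to solve for n:
n = r_target (1 − r_old) / [ r_old (1 − r_target) ]
n = [0.76 × 0.46] / [0.54 × 0.24]
  = 0.3496 / 0.1296 = 2.6975

2.70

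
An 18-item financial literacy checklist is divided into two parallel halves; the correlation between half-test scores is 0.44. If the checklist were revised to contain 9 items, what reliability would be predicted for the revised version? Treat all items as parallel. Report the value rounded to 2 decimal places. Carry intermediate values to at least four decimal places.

First correct the split-half correlation to full-test reliability: r_full = 2 × 0.44 / (1 + 0.44) ≈ 0.6111
Then adjust to 9 items: n = 9/18 = 0.5000
r_new = n·r_full / (1 + (n − 1)·r_full) = 0.3055 / 0.6945 ≈ 0.4399

0.44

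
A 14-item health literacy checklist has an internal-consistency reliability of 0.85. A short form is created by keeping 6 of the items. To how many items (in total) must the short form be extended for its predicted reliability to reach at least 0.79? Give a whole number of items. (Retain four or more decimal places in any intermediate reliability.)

First, r for the 6-item form: n = 6/14 = 0.4286, so r_6 = 0.4286·0.85/(1 + (0.4286 − 1)·0.85) = 0.7083
Length factor from the short form to reach 0.79: n' = 0.79(1 − 0.7083) / [0.7083(1 − 0.79)] ≈ 1.5493
Items = 1.5493 × 6 ≈ 9.30 → 10

10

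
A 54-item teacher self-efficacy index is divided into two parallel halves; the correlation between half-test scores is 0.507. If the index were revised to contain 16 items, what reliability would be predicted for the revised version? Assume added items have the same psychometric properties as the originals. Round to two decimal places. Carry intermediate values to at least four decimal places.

0.38

Full-test reliability from the split-half r: r_full = 2(0.507)/(1 + 0.507) = 0.6729
Length factor from 54 to 16 items: n = 16/54 = 0.2963
r_new = n·r_full / (1 + (n − 1)·r_full) = 0.1994 / 0.5265 ≈ 0.3787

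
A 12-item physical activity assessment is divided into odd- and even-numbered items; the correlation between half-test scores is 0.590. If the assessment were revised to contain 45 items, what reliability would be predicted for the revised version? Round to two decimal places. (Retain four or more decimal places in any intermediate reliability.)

First correct the split-half correlation to full-test reliability: r_full = 2 × 0.590 / (1 + 0.590) ≈ 0.7421
Then adjust to 45 items: n = 45/12 = 3.7500
r_new = n·r_full / (1 + (n − 1)·r_full) = 2.7829 / 3.0408 ≈ 0.9152

0.92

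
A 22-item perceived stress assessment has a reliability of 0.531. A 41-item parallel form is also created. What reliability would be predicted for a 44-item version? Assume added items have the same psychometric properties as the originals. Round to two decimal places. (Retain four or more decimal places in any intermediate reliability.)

Only the ratio of lengths matters: n = 44/22 = 2.0000
r_{44} = n·r / (1 + (n − 1)·r) = 1.0620 / 1.5310 ≈ 0.6937

0.69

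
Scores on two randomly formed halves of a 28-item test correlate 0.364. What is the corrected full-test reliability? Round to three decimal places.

0.534

The full test is twice the length of either half (n = 2).
r_full = 2r_hh / (1 + r_hh) = 2 × 0.364 / (1 + 0.364)
       = 0.7280 / 1.3640 = 0.5337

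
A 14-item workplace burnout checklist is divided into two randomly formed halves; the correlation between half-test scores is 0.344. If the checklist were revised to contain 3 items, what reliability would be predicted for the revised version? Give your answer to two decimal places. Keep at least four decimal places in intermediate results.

0.18

Full-test reliability from the split-half r: r_full = 2(0.344)/(1 + 0.344) = 0.5119
Then adjust to 3 items: n = 3/14 = 0.2143
r_new = n·r_full / (1 + (n − 1)·r_full) = 0.1097 / 0.5978 ≈ 0.1835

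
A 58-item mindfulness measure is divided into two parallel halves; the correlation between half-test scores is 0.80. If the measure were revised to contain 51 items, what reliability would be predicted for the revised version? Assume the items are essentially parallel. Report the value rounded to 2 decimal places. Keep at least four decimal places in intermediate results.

First correct the split-half correlation to full-test reliability: r_full = 2 × 0.80 / (1 + 0.80) ≈ 0.8889
Length factor from 58 to 51 items: n = 51/58 = 0.8793
r_new = n·r_full / (1 + (n − 1)·r_full) = 0.7816 / 0.8927 ≈ 0.8755

0.88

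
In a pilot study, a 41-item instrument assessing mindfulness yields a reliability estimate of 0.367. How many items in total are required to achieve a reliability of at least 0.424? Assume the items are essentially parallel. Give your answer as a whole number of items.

53

n = 0.424(1 − 0.367) / [0.367(1 − 0.424)]
  = 0.268392 / 0.211392 = 1.2696
1.2696 × 41 = 52.05 → 53 items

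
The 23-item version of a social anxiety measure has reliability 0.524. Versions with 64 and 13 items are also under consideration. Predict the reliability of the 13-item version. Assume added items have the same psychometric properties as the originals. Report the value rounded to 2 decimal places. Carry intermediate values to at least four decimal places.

0.38

The 64-item form is not needed; work directly from the 23-item form with n = 13/23 = 0.5652.
r_{13} = n·r / (1 + (n − 1)·r) = 0.2962 / 0.7722 ≈ 0.3836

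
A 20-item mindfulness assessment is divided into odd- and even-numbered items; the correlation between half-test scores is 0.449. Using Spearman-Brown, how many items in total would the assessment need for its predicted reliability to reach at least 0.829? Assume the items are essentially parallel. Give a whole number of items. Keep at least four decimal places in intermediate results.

Corrected full-test reliability: r_full = 2 × 0.449 / (1 + 0.449) ≈ 0.6197
n = r_tgt(1 − r_full) / [r_full(1 − r_tgt)] = 0.829 × 0.3803 / (0.6197 × 0.171) ≈ 2.9751
Items = 2.9751 × 20 ≈ 59.50 → 60

60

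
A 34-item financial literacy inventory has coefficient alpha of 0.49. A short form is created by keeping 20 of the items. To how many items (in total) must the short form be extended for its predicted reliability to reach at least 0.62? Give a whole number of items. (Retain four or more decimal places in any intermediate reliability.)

First, r for the 20-item form: n = 20/34 = 0.5882, so r_20 = 0.5882·0.49/(1 + (0.5882 − 1)·0.49) = 0.3611
Length factor from the short form to reach 0.62: n' = 0.62(1 − 0.3611) / [0.3611(1 − 0.62)] ≈ 2.8868
Items = 2.8868 × 20 ≈ 57.74 → 58

58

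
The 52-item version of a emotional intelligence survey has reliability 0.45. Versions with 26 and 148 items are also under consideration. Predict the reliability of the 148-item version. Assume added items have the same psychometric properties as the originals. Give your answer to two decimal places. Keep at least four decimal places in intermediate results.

The 26-item form is not needed; work directly from the 52-item form with n = 148/52 = 2.8462.
r_{148} = n·r / (1 + (n − 1)·r) = 1.2808 / 1.8308 ≈ 0.6996

0.70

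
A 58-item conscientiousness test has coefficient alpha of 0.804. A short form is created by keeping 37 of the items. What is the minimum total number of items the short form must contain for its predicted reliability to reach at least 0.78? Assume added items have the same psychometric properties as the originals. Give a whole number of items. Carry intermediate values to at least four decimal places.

First, r for the 37-item form: n = 37/58 = 0.6379, so r_37 = 0.6379·0.804/(1 + (0.6379 − 1)·0.804) = 0.7235
Then solve for n' with r_old = 0.7235, r_target = 0.78: n' = 0.78(1 − 0.7235)/[0.7235(1 − 0.78)] = 1.3550
Items = 1.3550 × 37 ≈ 50.13 → 51

51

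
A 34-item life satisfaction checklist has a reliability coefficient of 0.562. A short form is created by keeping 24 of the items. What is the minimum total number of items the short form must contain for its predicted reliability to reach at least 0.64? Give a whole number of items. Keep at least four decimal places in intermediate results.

Short-form reliability: n = 24/34 = 0.7059; r_24 = n·r/(1+(n−1)r) ≈ 0.4753
Then solve for n' with r_old = 0.4753, r_target = 0.64: n' = 0.64(1 − 0.4753)/[0.4753(1 − 0.64)] = 1.9625
Items = 1.9625 × 24 ≈ 47.10 → 48

48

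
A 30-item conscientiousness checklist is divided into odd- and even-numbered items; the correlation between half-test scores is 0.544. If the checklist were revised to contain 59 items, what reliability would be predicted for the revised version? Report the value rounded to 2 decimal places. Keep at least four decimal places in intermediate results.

0.82

Full-test reliability from the split-half r: r_full = 2(0.544)/(1 + 0.544) = 0.7047
Then adjust to 59 items: n = 59/30 = 1.9667
r_new = n·r_full / (1 + (n − 1)·r_full) = 1.3859 / 1.6812 ≈ 0.8244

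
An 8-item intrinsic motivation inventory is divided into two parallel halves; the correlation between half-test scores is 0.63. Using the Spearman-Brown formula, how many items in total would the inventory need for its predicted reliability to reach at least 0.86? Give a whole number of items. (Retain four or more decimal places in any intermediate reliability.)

r_full = 2(0.63)/(1 + 0.63) = 0.7730
n = r_tgt(1 − r_full) / [r_full(1 − r_tgt)] = 0.86 × 0.2270 / (0.7730 × 0.14) ≈ 1.8039
Required items = 1.8039 × 8 = 14.43, so 15 items.

15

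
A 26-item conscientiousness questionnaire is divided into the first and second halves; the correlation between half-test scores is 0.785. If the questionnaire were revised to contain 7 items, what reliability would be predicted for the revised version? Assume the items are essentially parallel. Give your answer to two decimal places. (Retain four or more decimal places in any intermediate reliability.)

0.66

First correct the split-half correlation to full-test reliability: r_full = 2 × 0.785 / (1 + 0.785) ≈ 0.8796
Length factor from 26 to 7 items: n = 7/26 = 0.2692
r_new = n·r_full / (1 + (n − 1)·r_full) = 0.2368 / 0.3572 ≈ 0.6629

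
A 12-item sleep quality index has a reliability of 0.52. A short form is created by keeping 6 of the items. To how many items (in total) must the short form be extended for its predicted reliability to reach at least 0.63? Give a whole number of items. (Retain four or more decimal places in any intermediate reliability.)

Short-form reliability: n = 6/12 = 0.5000; r_6 = n·r/(1+(n−1)r) ≈ 0.3514
Length factor from the short form to reach 0.63: n' = 0.63(1 − 0.3514) / [0.3514(1 − 0.63)] ≈ 3.1428
Items = 3.1428 × 6 ≈ 18.86 → 19

19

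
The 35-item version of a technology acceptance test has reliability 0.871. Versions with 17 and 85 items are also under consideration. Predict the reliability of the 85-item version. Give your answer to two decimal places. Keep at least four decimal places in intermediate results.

0.94

The 17-item form is not needed; work directly from the 35-item form with n = 85/35 = 2.4286.
r_{85} = n·r / (1 + (n − 1)·r) = 2.1153 / 2.2443 ≈ 0.9425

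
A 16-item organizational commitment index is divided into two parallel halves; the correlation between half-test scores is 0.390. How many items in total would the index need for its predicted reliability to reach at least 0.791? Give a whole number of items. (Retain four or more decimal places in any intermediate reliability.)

48

r_full = 2(0.390)/(1 + 0.390) = 0.5612
Solve Spearman-Brown for n: n = 0.791(1 − 0.5612) / [0.5612(1 − 0.791)] = 2.9592
Items = 2.9592 × 16 ≈ 47.35 → 48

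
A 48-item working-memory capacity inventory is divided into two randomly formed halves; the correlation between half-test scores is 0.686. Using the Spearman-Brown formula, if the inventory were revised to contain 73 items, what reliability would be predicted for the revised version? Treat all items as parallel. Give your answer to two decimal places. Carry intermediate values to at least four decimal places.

0.87

Spearman-Brown correction (n = 2): r_full = 2·0.686/(1 + 0.686) = 0.8138
Length factor from 48 to 73 items: n = 73/48 = 1.5208
r_new = n·r_full / (1 + (n − 1)·r_full) = 1.2376 / 1.4238 ≈ 0.8692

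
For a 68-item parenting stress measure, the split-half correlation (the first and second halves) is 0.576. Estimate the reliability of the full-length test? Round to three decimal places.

r_full = 2r_hh / (1 + r_hh) = 2 × 0.576 / (1 + 0.576)
       = 1.1520 / 1.5760 = 0.7310

0.731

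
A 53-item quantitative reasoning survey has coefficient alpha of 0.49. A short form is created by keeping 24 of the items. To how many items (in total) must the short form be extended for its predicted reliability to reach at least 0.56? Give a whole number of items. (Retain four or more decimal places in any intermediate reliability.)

71

Short-form reliability: n = 24/53 = 0.4528; r_24 = n·r/(1+(n−1)r) ≈ 0.3032
Length factor from the short form to reach 0.56: n' = 0.56(1 − 0.3032) / [0.3032(1 − 0.56)] ≈ 2.9249
Items = 2.9249 × 24 ≈ 70.20 → 71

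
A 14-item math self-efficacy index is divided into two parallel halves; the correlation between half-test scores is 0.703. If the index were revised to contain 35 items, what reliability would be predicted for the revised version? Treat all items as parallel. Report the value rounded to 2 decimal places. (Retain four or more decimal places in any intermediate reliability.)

Spearman-Brown correction (n = 2): r_full = 2·0.703/(1 + 0.703) = 0.8256
Then adjust to 35 items: n = 35/14 = 2.5000
r_new = n·r_full / (1 + (n − 1)·r_full) = 2.0640 / 2.2384 ≈ 0.9221

0.92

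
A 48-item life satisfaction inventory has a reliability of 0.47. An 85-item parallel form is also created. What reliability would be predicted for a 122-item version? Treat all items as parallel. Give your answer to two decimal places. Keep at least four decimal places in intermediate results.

0.69

The 85-item form is not needed; work directly from the 48-item form with n = 122/48 = 2.5417.
r_{122} = n·r / (1 + (n − 1)·r) = 1.1946 / 1.7246 ≈ 0.6927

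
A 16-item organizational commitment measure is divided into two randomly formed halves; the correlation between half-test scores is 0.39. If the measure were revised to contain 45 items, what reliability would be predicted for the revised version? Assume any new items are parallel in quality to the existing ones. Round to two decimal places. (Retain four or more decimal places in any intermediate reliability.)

First correct the split-half correlation to full-test reliability: r_full = 2 × 0.39 / (1 + 0.39) ≈ 0.5612
Length factor from 16 to 45 items: n = 45/16 = 2.8125
r_new = n·r_full / (1 + (n − 1)·r_full) = 1.5784 / 2.0172 ≈ 0.7825

0.78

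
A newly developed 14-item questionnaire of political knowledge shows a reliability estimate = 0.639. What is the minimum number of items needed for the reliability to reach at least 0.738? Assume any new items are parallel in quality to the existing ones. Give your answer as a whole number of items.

23

n = 0.738 × (1 − 0.639) / [ 0.639 × (1 − 0.738) ]
  = 0.266418 / 0.167418 = 1.5913
So the test needs 1.5913 × 14 ≈ 22.28 items; rounding up, 23.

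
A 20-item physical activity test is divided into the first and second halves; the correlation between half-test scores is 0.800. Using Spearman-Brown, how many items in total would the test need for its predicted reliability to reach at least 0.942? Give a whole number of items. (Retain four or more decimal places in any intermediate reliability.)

Corrected full-test reliability: r_full = 2 × 0.800 / (1 + 0.800) ≈ 0.8889
Solve Spearman-Brown for n: n = 0.942(1 − 0.8889) / [0.8889(1 − 0.942)] = 2.0299
Items = 2.0299 × 20 ≈ 40.60 → 41

41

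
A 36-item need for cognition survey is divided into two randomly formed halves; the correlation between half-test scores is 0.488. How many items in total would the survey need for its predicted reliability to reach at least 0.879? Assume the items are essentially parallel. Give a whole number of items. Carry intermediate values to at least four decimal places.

138

Corrected full-test reliability: r_full = 2 × 0.488 / (1 + 0.488) ≈ 0.6559
Solve Spearman-Brown for n: n = 0.879(1 − 0.6559) / [0.6559(1 − 0.879)] = 3.8111
Items = 3.8111 × 36 ≈ 137.20 → 138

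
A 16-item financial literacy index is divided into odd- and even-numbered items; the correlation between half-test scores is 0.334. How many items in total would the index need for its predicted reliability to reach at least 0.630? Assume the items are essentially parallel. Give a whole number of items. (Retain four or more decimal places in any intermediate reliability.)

28

r_full = 2(0.334)/(1 + 0.334) = 0.5007
Solve Spearman-Brown for n: n = 0.630(1 − 0.5007) / [0.5007(1 − 0.630)] = 1.6979
Required items = 1.6979 × 16 = 27.17, so 28 items.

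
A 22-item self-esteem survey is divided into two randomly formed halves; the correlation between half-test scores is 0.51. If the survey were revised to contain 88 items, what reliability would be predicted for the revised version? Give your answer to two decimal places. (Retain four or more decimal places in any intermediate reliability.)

0.89

Full-test reliability from the split-half r: r_full = 2(0.51)/(1 + 0.51) = 0.6755
Length factor from 22 to 88 items: n = 88/22 = 4.0000
r_new = n·r_full / (1 + (n − 1)·r_full) = 2.7020 / 3.0265 ≈ 0.8928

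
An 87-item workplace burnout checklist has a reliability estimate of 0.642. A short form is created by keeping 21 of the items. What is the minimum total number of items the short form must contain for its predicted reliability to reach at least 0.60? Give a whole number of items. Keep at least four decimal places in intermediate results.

73

Short-form reliability: n = 21/87 = 0.2414; r_21 = n·r/(1+(n−1)r) ≈ 0.3021
Then solve for n' with r_old = 0.3021, r_target = 0.60: n' = 0.60(1 − 0.3021)/[0.3021(1 − 0.60)] = 3.4652
Items = 3.4652 × 21 ≈ 72.77 → 73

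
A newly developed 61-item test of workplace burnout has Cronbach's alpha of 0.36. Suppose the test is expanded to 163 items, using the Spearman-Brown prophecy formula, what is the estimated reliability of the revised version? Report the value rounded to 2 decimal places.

Length ratio n = 163/61 = 2.6721
Spearman-Brown: r_new = n·r / (1 + (n − 1)·r)
r_new = (2.6721 × 0.36) / (1 + (2.6721 − 1) × 0.36)
r_new = 0.9620 / 1.6020 ≈ 0.6005

0.60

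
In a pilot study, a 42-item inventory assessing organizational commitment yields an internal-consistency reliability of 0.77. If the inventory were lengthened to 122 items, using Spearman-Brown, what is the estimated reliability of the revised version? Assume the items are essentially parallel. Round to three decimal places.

n = 122/42 = 2.9048
By Spearman-Brown, r_new = n r / (1 + (n − 1) r).
r_new = (2.9048 × 0.77) / (1 + (2.9048 − 1) × 0.77)
     = 2.2367 / 2.4667 = 0.9068

0.907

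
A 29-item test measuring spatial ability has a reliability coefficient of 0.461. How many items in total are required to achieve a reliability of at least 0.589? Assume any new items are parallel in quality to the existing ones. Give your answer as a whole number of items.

n = 0.589 × (1 − 0.461) / [ 0.461 × (1 − 0.589) ]
n = 0.317471 / 0.189471 ≈ 1.6756
So the test needs 1.6756 × 29 ≈ 48.59 items; rounding up, 49.

49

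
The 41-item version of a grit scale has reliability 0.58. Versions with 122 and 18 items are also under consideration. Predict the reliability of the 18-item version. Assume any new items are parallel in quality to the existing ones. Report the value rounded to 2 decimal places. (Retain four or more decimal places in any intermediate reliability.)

0.38

The 122-item form is not needed; work directly from the 41-item form with n = 18/41 = 0.4390.
r_{18} = n·r / (1 + (n − 1)·r) = 0.2546 / 0.6746 ≈ 0.3774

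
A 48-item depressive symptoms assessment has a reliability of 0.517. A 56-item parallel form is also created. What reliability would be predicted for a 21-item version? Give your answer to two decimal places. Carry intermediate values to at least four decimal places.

0.32

The 56-item form is not needed; work directly from the 48-item form with n = 21/48 = 0.4375.
r_{21} = n·r / (1 + (n − 1)·r) = 0.2262 / 0.7092 ≈ 0.3190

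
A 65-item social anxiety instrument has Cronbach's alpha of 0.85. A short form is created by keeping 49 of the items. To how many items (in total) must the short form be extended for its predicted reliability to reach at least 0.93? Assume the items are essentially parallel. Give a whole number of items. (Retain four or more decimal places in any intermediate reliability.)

Short-form reliability: n = 49/65 = 0.7538; r_49 = n·r/(1+(n−1)r) ≈ 0.8103
Length factor from the short form to reach 0.93: n' = 0.93(1 − 0.8103) / [0.8103(1 − 0.93)] ≈ 3.1103
Items = 3.1103 × 49 ≈ 152.40 → 153

153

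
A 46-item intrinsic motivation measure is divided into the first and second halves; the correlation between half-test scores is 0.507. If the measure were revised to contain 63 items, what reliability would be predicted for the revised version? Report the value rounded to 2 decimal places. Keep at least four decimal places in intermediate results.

0.74

Spearman-Brown correction (n = 2): r_full = 2·0.507/(1 + 0.507) = 0.6729
Then adjust to 63 items: n = 63/46 = 1.3696
r_new = n·r_full / (1 + (n − 1)·r_full) = 0.9216 / 1.2487 ≈ 0.7380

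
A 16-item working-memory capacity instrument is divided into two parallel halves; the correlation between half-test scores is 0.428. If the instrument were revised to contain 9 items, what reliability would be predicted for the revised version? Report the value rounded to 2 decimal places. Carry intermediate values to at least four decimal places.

0.46

First correct the split-half correlation to full-test reliability: r_full = 2 × 0.428 / (1 + 0.428) ≈ 0.5994
Then adjust to 9 items: n = 9/16 = 0.5625
r_new = n·r_full / (1 + (n − 1)·r_full) = 0.3372 / 0.7378 ≈ 0.4570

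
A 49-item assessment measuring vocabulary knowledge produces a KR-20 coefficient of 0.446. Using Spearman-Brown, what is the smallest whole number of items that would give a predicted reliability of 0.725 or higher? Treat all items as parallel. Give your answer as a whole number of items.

n = [0.725 × 0.554] / [0.446 × 0.275]
  = 0.401650 / 0.122650 = 3.2748
3.2748 × 49 = 160.47 → 161 items

161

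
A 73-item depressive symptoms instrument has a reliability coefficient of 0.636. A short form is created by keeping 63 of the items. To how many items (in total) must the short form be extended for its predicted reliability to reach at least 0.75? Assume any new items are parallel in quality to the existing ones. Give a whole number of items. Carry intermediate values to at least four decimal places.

126

Short-form reliability: n = 63/73 = 0.8630; r_63 = n·r/(1+(n−1)r) ≈ 0.6013
Length factor from the short form to reach 0.75: n' = 0.75(1 − 0.6013) / [0.6013(1 − 0.75)] ≈ 1.9892
Total items = 1.9892 × 63 = 125.32, rounded up to 126.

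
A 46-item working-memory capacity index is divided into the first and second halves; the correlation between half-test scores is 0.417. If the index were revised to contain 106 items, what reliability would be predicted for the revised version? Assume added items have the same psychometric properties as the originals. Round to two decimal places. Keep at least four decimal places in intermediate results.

Full-test reliability from the split-half r: r_full = 2(0.417)/(1 + 0.417) = 0.5886
Then adjust to 106 items: n = 106/46 = 2.3043
r_new = n·r_full / (1 + (n − 1)·r_full) = 1.3563 / 1.7677 ≈ 0.7673

0.77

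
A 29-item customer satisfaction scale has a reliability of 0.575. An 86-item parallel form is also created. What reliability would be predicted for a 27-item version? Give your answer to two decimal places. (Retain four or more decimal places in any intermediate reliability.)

The 86-item form is not needed; work directly from the 29-item form with n = 27/29 = 0.9310.
r_{27} = n·r / (1 + (n − 1)·r) = 0.5353 / 0.9603 ≈ 0.5574

0.56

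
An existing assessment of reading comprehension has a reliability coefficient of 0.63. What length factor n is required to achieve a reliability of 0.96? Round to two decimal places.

14.10

Rearranging the Spearman-Brown formula for n,
n = r_target (1 − r_old) / [ r_old (1 − r_target) ]
n = [0.96 × 0.37] / [0.63 × 0.04]
n = 0.3552 / 0.0252 ≈ 14.0952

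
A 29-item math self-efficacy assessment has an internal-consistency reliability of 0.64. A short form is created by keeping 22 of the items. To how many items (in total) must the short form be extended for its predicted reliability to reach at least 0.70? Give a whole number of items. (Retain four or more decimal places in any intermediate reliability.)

39

First, r for the 22-item form: n = 22/29 = 0.7586, so r_22 = 0.7586·0.64/(1 + (0.7586 − 1)·0.64) = 0.5742
Length factor from the short form to reach 0.70: n' = 0.70(1 − 0.5742) / [0.5742(1 − 0.70)] ≈ 1.7303
Items = 1.7303 × 22 ≈ 38.07 → 39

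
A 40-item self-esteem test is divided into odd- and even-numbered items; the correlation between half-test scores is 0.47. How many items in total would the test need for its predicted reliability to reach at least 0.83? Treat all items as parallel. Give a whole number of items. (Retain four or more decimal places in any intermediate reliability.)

Corrected full-test reliability: r_full = 2 × 0.47 / (1 + 0.47) ≈ 0.6395
n = r_tgt(1 − r_full) / [r_full(1 − r_tgt)] = 0.83 × 0.3605 / (0.6395 × 0.17) ≈ 2.7523
Items = 2.7523 × 40 ≈ 110.09 → 111

111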